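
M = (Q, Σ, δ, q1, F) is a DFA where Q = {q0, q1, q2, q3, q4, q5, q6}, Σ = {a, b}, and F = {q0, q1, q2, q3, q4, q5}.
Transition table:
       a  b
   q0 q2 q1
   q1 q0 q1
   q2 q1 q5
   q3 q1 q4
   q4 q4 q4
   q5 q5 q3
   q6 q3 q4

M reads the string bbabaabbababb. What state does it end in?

q1

q1 --b--> q1
q1 --b--> q1
q1 --a--> q0
q0 --b--> q1
q1 --a--> q0
q0 --a--> q2
q2 --b--> q5
q5 --b--> q3
q3 --a--> q1
q1 --b--> q1
q1 --a--> q0
q0 --b--> q1
q1 --b--> q1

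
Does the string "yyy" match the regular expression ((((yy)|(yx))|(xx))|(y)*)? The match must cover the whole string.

The right alternative (y)* matches yyy.

yes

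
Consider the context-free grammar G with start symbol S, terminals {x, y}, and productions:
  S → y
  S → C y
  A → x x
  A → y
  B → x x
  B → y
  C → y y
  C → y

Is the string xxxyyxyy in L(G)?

no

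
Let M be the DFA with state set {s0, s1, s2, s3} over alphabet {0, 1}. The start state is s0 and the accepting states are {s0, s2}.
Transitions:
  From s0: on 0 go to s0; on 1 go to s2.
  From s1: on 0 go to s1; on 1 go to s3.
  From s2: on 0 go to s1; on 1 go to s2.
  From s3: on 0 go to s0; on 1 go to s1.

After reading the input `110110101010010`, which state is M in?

s1

s0 --1--> s2
s2 --1--> s2
s2 --0--> s1
s1 --1--> s3
s3 --1--> s1
s1 --0--> s1
s1 --1--> s3
s3 --0--> s0
s0 --1--> s2
s2 --0--> s1
s1 --1--> s3
s3 --0--> s0
s0 --0--> s0
s0 --1--> s2
s2 --0--> s1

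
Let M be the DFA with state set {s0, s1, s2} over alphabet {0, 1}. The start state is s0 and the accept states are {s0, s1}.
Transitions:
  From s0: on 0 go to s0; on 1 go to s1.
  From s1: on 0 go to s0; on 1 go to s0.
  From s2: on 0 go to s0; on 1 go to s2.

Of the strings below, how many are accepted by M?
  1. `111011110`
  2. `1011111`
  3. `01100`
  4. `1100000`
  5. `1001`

`111011110`: accepted
`1011111`: accepted
`01100`: accepted
`1100000`: accepted
`1001`: accepted

5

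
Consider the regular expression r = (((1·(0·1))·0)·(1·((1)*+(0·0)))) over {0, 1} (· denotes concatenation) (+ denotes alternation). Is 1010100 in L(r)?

Split as 1010·100: ((1·(0·1))·0) matches 1010 and (1·((1)*+(0·0))) matches 100.

yes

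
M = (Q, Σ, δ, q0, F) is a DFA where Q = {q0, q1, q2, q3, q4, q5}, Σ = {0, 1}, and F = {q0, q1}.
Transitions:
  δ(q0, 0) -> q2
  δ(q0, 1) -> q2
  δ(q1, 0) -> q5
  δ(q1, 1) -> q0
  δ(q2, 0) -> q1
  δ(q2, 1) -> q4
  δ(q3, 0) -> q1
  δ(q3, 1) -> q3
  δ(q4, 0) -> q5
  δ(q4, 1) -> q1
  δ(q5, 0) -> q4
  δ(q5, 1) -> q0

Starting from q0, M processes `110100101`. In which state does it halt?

q4

q0 --1--> q2
q2 --1--> q4
q4 --0--> q5
q5 --1--> q0
q0 --0--> q2
q2 --0--> q1
q1 --1--> q0
q0 --0--> q2
q2 --1--> q4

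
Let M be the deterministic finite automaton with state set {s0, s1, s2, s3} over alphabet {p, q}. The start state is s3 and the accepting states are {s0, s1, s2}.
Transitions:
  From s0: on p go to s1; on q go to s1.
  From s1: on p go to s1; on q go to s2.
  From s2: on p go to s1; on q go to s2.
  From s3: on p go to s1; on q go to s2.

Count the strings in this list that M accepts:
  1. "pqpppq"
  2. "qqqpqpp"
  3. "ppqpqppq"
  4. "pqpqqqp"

"pqpppq": accepted
"qqqpqpp": accepted
"ppqpqppq": accepted
"pqpqqqp": accepted

4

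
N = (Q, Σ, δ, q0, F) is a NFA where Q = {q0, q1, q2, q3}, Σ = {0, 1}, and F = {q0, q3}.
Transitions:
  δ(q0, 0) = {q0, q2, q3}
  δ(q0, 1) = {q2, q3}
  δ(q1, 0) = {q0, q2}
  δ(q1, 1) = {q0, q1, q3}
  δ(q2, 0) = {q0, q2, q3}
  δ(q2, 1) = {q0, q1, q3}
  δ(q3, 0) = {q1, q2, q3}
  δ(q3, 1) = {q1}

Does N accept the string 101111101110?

Start: {q0}
read 1: {q2, q3}
read 0: {q0, q1, q2, q3}
read 1: {q0, q1, q2, q3}
read 1: {q0, q1, q2, q3}
read 1: {q0, q1, q2, q3}
read 1: {q0, q1, q2, q3}
read 1: {q0, q1, q2, q3}
read 0: {q0, q1, q2, q3}
read 1: {q0, q1, q2, q3}
read 1: {q0, q1, q2, q3}
read 1: {q0, q1, q2, q3}
read 0: {q0, q1, q2, q3}
Reachable ∩ accepting = {q0, q3} — nonempty.

accepted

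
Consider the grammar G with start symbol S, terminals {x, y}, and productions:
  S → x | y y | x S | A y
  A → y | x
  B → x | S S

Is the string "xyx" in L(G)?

no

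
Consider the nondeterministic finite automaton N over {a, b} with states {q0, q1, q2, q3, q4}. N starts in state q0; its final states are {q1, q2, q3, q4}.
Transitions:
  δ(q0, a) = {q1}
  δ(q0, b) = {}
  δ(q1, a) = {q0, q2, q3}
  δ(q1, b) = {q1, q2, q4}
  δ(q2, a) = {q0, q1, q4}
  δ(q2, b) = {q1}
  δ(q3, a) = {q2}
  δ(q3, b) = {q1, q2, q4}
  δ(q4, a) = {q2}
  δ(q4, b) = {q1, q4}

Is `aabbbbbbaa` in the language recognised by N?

accepted

Start: {q0}
read a: {q1}
read a: {q0, q2, q3}
read b: {q1, q2, q4}
read b: {q1, q2, q4}
read b: {q1, q2, q4}
read b: {q1, q2, q4}
read b: {q1, q2, q4}
read b: {q1, q2, q4}
read a: {q0, q1, q2, q3, q4}
read a: {q0, q1, q2, q3, q4}
Reachable ∩ accepting = {q1, q2, q3, q4} — nonempty.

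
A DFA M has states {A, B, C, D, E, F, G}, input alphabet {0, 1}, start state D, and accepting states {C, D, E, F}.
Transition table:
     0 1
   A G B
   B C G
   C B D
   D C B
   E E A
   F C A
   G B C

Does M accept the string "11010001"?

D --1--> B
B --1--> G
G --0--> B
B --1--> G
G --0--> B
B --0--> C
C --0--> B
B --1--> G
End in state G, which is not an accepting state.

rejected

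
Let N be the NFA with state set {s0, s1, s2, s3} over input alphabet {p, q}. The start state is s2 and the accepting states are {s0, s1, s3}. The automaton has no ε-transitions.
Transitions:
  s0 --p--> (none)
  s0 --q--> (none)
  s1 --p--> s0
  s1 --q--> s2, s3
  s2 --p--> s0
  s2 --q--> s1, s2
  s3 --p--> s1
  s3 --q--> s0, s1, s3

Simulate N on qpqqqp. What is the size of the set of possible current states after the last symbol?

Start: {s2}
read q: {s1, s2}
read p: {s0}
read q: {}
The reachable set is empty and stays empty for the remaining 3 symbols.
Final reachable set {} has 0 states.

0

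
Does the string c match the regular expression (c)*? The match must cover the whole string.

Split into 1 piece c; each matches c.

yes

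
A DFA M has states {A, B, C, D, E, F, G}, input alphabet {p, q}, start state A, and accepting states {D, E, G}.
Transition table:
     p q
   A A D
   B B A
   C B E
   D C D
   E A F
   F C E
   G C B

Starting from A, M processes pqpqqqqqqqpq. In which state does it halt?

D

A --p--> A
A --q--> D
D --p--> C
C --q--> E
E --q--> F
F --q--> E
E --q--> F
F --q--> E
E --q--> F
F --q--> E
E --p--> A
A --q--> D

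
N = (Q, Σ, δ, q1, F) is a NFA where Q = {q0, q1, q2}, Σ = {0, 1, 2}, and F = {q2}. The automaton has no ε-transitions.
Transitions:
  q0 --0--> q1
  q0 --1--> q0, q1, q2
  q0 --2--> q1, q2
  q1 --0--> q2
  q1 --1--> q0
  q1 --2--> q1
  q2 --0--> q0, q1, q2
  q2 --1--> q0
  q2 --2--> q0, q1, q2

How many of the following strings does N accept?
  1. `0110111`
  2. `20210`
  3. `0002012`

3

`0110111`: accepted
`20210`: accepted
`0002012`: accepted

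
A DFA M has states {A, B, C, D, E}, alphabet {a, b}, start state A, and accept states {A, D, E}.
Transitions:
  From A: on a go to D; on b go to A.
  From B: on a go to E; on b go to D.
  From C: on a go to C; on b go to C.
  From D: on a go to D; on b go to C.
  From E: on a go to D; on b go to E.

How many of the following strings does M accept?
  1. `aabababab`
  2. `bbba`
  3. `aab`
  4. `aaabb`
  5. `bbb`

2

`aabababab`: rejected
`bbba`: accepted
`aab`: rejected
`aaabb`: rejected
`bbb`: accepted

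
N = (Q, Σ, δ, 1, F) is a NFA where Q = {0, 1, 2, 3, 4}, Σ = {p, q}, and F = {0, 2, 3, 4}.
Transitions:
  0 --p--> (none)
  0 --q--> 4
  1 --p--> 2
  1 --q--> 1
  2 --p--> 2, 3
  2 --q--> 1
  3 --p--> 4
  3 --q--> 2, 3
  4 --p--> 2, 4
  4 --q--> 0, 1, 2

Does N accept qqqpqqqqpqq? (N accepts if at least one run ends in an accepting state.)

Start: {1}
read q: {1}
read q: {1}
read q: {1}
read p: {2}
read q: {1}
read q: {1}
read q: {1}
read q: {1}
read p: {2}
read q: {1}
read q: {1}
Reachable ∩ accepting = {} — empty.

rejected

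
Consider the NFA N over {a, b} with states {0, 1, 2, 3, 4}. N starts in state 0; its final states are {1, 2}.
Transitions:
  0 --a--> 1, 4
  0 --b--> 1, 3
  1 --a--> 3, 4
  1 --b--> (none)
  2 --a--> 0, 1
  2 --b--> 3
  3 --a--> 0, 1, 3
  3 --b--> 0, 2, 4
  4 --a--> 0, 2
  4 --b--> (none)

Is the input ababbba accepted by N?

Start: {0}
read a: {1, 4}
read b: {}
The reachable set is empty and stays empty for the remaining 5 symbols.
Reachable ∩ accepting = {} — empty.

rejected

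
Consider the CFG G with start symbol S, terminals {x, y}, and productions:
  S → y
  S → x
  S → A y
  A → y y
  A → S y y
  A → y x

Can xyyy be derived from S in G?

yes

S ⇒ Ay ⇒ Syyy ⇒ xyyy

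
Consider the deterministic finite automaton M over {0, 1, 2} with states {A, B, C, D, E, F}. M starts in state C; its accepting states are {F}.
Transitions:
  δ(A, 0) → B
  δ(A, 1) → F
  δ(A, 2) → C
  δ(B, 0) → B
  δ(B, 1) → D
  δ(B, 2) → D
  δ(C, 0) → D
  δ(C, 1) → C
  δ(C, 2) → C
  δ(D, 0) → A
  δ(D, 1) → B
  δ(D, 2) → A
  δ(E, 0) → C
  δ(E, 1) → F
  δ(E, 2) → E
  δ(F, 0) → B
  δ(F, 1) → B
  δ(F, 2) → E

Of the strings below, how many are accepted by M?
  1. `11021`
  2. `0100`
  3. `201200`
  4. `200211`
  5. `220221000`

`11021`: accepted
`0100`: rejected
`201200`: rejected
`200211`: rejected
`220221000`: rejected

1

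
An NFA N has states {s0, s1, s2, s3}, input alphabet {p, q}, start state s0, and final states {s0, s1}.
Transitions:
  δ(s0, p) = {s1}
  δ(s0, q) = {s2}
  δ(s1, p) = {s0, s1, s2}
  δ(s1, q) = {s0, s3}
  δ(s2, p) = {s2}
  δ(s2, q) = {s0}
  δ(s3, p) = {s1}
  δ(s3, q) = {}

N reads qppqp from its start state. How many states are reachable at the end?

Start: {s0}
read q: {s2}
read p: {s2}
read p: {s2}
read q: {s0}
read p: {s1}
Final reachable set {s1} has 1 state.

1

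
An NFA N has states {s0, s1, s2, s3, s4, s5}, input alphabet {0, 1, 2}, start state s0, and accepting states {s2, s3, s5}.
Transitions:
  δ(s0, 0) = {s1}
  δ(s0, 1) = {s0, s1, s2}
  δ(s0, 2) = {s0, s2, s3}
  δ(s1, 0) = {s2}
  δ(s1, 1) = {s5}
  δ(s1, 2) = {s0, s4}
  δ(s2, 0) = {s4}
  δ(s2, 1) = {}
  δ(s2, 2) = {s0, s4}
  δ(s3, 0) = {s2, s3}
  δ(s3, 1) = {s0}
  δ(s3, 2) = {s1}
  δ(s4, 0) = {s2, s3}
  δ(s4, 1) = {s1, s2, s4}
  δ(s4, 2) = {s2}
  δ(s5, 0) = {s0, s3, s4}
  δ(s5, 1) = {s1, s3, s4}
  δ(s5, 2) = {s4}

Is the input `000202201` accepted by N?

accepted

Start: {s0}
read 0: {s1}
read 0: {s2}
read 0: {s4}
read 2: {s2}
read 0: {s4}
read 2: {s2}
read 2: {s0, s4}
read 0: {s1, s2, s3}
read 1: {s0, s5}
Reachable ∩ accepting = {s5} — nonempty.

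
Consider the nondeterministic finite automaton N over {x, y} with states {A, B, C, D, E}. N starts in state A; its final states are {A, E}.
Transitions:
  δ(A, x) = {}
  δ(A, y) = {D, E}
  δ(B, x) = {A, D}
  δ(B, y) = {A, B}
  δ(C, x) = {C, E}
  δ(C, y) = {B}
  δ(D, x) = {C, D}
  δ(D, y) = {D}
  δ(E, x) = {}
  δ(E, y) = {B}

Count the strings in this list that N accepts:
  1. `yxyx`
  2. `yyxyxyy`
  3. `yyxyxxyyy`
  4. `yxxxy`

3

`yxyx`: accepted
`yyxyxyy`: accepted
`yyxyxxyyy`: accepted
`yxxxy`: rejected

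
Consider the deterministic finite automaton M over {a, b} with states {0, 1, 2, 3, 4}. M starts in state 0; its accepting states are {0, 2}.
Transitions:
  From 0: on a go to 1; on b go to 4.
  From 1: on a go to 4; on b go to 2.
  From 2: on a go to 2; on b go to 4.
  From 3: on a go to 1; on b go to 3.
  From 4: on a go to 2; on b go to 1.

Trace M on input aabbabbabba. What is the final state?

2

0 --a--> 1
1 --a--> 4
4 --b--> 1
1 --b--> 2
2 --a--> 2
2 --b--> 4
4 --b--> 1
1 --a--> 4
4 --b--> 1
1 --b--> 2
2 --a--> 2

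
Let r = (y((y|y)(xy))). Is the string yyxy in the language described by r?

Split as y·yxy: y matches y and ((y|y)(xy)) matches yxy.

yes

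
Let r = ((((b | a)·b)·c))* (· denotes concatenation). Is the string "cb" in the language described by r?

cb cannot be split into zero or more pieces each matching (((b|a)·b)·c).

no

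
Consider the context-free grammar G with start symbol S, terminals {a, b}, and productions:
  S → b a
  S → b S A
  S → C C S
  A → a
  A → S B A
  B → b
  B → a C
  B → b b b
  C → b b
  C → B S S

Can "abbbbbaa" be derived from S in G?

no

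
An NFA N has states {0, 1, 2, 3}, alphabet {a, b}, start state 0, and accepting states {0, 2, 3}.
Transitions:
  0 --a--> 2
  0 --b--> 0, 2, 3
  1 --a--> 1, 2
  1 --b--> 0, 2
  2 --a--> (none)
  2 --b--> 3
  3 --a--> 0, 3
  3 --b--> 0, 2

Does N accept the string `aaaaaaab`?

Start: {0}
read a: {2}
read a: {}
The reachable set is empty and stays empty for the remaining 6 symbols.
Reachable ∩ accepting = {} — empty.

rejected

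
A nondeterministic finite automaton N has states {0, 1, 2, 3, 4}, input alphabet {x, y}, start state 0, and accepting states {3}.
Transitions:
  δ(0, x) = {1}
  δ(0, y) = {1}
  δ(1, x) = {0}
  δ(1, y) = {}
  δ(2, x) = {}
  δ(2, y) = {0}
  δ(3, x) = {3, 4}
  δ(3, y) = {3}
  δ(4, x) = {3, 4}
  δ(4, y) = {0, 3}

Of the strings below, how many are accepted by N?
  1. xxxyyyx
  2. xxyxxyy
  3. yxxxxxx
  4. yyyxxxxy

0

xxxyyyx: rejected
xxyxxyy: rejected
yxxxxxx: rejected
yyyxxxxy: rejected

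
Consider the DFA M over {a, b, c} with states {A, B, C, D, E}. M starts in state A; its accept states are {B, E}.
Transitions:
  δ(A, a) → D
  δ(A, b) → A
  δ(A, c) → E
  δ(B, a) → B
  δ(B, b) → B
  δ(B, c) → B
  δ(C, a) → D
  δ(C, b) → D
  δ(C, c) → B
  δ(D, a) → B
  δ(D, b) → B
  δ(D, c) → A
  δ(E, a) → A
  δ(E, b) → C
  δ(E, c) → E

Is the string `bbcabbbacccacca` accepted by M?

A --b--> A
A --b--> A
A --c--> E
E --a--> A
A --b--> A
A --b--> A
A --b--> A
A --a--> D
D --c--> A
A --c--> E
E --c--> E
E --a--> A
A --c--> E
E --c--> E
E --a--> A
End in state A, which is not an accepting state.

rejected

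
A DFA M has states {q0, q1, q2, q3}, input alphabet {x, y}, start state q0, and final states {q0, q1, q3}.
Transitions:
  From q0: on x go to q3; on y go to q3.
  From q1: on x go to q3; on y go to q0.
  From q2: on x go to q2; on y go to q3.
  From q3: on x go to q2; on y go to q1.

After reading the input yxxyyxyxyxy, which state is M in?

q1

q0 --y--> q3
q3 --x--> q2
q2 --x--> q2
q2 --y--> q3
q3 --y--> q1
q1 --x--> q3
q3 --y--> q1
q1 --x--> q3
q3 --y--> q1
q1 --x--> q3
q3 --y--> q1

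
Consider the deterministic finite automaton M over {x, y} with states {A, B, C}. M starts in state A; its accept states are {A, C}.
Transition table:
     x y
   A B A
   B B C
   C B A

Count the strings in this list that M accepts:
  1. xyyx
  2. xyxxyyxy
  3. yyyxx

xyyx: rejected
xyxxyyxy: accepted
yyyxx: rejected

1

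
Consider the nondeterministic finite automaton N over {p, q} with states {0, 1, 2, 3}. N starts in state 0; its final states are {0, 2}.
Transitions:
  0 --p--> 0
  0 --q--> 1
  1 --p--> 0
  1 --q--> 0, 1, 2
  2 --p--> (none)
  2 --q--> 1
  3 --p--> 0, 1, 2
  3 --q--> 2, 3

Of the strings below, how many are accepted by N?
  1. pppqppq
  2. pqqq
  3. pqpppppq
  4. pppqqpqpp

2

pppqppq: rejected
pqqq: accepted
pqpppppq: rejected
pppqqpqpp: accepted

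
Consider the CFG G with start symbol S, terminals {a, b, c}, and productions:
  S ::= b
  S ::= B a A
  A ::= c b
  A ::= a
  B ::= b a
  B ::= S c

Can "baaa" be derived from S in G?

S ⇒ BaA ⇒ baaA ⇒ baaa

yes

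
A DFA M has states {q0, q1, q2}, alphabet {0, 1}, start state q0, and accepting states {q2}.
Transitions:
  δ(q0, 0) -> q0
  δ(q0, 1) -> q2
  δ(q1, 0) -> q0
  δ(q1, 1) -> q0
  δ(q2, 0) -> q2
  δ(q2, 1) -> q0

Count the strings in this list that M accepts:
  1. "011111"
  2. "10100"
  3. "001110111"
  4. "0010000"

"011111": accepted
"10100": rejected
"001110111": rejected
"0010000": accepted

2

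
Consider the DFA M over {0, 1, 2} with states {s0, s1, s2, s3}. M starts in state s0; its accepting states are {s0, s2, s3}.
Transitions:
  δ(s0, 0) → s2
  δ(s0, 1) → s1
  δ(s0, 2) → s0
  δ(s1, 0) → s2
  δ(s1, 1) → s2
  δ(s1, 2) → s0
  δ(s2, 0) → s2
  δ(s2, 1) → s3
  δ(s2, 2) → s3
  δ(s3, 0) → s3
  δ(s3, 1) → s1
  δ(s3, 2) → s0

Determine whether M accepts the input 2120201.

s0 --2--> s0
s0 --1--> s1
s1 --2--> s0
s0 --0--> s2
s2 --2--> s3
s3 --0--> s3
s3 --1--> s1
End in state s1, which is not an accepting state.

rejected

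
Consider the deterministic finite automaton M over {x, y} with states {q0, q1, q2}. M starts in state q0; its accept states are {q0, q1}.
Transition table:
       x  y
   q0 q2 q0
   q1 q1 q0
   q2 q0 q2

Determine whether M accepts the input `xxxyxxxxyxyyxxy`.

q0 --x--> q2
q2 --x--> q0
q0 --x--> q2
q2 --y--> q2
q2 --x--> q0
q0 --x--> q2
q2 --x--> q0
q0 --x--> q2
q2 --y--> q2
q2 --x--> q0
q0 --y--> q0
q0 --y--> q0
q0 --x--> q2
q2 --x--> q0
q0 --y--> q0
End in state q0, which is an accepting state.

accepted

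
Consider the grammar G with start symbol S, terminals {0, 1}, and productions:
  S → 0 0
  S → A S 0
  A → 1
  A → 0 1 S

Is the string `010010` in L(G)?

no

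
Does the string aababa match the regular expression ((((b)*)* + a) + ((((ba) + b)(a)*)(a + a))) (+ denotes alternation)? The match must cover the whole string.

no

Neither (((b)*)*+a) nor ((((ba)+b)(a)*)(a+a)) matches aababa.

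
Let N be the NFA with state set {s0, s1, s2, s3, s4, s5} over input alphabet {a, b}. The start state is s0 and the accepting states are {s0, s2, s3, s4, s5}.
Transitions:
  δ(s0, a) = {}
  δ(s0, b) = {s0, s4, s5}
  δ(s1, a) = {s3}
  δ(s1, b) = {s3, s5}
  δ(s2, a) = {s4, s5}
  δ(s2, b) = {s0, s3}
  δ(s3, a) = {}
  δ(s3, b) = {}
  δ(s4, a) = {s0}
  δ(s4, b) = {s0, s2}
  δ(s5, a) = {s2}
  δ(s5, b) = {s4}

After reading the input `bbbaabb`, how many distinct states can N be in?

Start: {s0}
read b: {s0, s4, s5}
read b: {s0, s2, s4, s5}
read b: {s0, s2, s3, s4, s5}
read a: {s0, s2, s4, s5}
read a: {s0, s2, s4, s5}
read b: {s0, s2, s3, s4, s5}
read b: {s0, s2, s3, s4, s5}
Final reachable set {s0, s2, s3, s4, s5} has 5 states.

5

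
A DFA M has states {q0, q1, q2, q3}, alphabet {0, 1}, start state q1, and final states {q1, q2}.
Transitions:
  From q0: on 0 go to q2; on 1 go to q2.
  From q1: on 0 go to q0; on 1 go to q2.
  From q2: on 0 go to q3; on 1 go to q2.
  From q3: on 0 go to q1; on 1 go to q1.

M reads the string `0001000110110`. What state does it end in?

q3

q1 --0--> q0
q0 --0--> q2
q2 --0--> q3
q3 --1--> q1
q1 --0--> q0
q0 --0--> q2
q2 --0--> q3
q3 --1--> q1
q1 --1--> q2
q2 --0--> q3
q3 --1--> q1
q1 --1--> q2
q2 --0--> q3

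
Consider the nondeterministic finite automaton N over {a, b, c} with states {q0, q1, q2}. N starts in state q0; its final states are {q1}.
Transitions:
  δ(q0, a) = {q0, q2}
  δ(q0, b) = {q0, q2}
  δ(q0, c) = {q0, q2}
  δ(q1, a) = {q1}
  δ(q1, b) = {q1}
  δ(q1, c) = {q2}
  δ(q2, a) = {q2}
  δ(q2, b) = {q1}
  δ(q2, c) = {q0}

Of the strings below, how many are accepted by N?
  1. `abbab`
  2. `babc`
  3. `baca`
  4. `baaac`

1

`abbab`: accepted
`babc`: rejected
`baca`: rejected
`baaac`: rejected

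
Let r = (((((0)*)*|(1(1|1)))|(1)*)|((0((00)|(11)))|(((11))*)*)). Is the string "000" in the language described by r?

yes

The left alternative ((((0)*)*|(1(1|1)))|(1)*) matches 000.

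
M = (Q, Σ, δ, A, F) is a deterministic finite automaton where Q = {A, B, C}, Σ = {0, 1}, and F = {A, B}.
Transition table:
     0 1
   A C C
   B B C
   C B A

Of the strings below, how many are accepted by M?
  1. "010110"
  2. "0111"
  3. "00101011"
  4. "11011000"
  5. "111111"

5

"010110": accepted
"0111": accepted
"00101011": accepted
"11011000": accepted
"111111": accepted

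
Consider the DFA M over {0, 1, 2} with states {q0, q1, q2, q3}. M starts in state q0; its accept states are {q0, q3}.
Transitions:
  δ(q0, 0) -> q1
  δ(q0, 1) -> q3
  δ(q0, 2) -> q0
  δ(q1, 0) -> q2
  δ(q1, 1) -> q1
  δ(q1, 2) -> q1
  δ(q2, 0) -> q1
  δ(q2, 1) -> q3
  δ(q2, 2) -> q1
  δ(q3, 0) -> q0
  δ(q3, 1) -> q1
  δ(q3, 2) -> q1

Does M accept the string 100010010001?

accepted

q0 --1--> q3
q3 --0--> q0
q0 --0--> q1
q1 --0--> q2
q2 --1--> q3
q3 --0--> q0
q0 --0--> q1
q1 --1--> q1
q1 --0--> q2
q2 --0--> q1
q1 --0--> q2
q2 --1--> q3
End in state q3, which is an accepting state.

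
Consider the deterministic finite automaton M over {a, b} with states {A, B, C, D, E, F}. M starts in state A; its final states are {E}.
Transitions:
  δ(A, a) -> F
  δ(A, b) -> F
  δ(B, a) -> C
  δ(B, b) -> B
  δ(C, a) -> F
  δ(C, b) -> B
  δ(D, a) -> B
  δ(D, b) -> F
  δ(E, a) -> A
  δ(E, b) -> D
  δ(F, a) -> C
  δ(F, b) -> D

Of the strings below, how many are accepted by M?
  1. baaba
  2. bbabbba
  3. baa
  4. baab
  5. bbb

0

baaba: rejected
bbabbba: rejected
baa: rejected
baab: rejected
bbb: rejected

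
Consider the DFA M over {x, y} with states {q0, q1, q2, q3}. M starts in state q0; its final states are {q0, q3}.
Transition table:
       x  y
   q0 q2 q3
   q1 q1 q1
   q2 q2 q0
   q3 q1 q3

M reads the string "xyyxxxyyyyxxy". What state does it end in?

q1

q0 --x--> q2
q2 --y--> q0
q0 --y--> q3
q3 --x--> q1
q1 --x--> q1
q1 --x--> q1
q1 --y--> q1
q1 --y--> q1
q1 --y--> q1
q1 --y--> q1
q1 --x--> q1
q1 --x--> q1
q1 --y--> q1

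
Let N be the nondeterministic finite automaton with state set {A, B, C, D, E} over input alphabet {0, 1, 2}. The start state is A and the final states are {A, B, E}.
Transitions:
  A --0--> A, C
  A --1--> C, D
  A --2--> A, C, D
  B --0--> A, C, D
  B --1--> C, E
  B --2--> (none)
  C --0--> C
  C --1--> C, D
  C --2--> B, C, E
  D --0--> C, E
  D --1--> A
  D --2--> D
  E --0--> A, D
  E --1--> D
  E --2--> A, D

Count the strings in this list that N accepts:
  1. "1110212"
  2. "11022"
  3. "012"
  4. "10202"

4

"1110212": accepted
"11022": accepted
"012": accepted
"10202": accepted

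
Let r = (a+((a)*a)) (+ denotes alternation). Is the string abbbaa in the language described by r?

Neither a nor ((a)*a) matches abbbaa.

no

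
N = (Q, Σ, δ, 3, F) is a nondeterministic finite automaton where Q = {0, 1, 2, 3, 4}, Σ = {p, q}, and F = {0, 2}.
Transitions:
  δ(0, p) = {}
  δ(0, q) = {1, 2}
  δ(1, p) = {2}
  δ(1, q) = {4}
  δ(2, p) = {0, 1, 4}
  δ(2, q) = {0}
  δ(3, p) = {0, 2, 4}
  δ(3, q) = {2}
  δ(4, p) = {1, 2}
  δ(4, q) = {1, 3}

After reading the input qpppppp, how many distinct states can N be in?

4

Start: {3}
read q: {2}
read p: {0, 1, 4}
read p: {1, 2}
read p: {0, 1, 2, 4}
read p: {0, 1, 2, 4}
read p: {0, 1, 2, 4}
read p: {0, 1, 2, 4}
Final reachable set {0, 1, 2, 4} has 4 states.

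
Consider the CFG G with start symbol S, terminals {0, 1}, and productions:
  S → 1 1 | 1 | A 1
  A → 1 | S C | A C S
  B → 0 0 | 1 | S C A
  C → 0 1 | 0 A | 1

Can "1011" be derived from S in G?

yes

S ⇒ A1 ⇒ SC1 ⇒ 1C1 ⇒ 1011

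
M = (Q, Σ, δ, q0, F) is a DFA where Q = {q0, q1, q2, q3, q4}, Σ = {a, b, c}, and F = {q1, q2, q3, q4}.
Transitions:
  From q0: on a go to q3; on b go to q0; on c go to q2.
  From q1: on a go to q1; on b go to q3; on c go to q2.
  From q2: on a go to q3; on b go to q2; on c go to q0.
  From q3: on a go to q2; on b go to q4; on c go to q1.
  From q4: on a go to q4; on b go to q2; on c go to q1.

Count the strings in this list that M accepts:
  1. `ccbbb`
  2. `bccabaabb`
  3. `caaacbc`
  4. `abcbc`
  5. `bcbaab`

`ccbbb`: rejected
`bccabaabb`: accepted
`caaacbc`: accepted
`abcbc`: accepted
`bcbaab`: accepted

4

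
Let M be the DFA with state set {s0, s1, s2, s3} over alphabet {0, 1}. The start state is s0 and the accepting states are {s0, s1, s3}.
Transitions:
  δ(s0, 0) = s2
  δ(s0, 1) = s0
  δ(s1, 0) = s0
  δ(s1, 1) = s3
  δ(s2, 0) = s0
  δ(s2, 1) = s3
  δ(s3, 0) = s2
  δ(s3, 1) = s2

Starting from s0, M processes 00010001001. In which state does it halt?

s0 --0--> s2
s2 --0--> s0
s0 --0--> s2
s2 --1--> s3
s3 --0--> s2
s2 --0--> s0
s0 --0--> s2
s2 --1--> s3
s3 --0--> s2
s2 --0--> s0
s0 --1--> s0

s0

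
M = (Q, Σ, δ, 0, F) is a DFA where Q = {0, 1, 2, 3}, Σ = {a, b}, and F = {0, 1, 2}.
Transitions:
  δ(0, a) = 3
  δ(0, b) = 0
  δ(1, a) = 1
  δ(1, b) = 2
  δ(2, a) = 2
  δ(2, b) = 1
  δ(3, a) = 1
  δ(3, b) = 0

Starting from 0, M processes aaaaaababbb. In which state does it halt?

1

0 --a--> 3
3 --a--> 1
1 --a--> 1
1 --a--> 1
1 --a--> 1
1 --a--> 1
1 --b--> 2
2 --a--> 2
2 --b--> 1
1 --b--> 2
2 --b--> 1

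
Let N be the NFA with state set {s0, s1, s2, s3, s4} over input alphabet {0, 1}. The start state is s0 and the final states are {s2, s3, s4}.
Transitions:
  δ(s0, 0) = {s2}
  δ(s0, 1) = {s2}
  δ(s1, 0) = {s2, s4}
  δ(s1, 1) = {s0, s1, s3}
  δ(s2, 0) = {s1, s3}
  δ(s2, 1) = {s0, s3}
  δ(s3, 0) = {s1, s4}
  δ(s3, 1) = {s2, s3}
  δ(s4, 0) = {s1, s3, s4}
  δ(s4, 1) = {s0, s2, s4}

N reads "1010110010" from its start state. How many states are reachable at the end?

4

Start: {s0}
read 1: {s2}
read 0: {s1, s3}
read 1: {s0, s1, s2, s3}
read 0: {s1, s2, s3, s4}
read 1: {s0, s1, s2, s3, s4}
read 1: {s0, s1, s2, s3, s4}
read 0: {s1, s2, s3, s4}
read 0: {s1, s2, s3, s4}
read 1: {s0, s1, s2, s3, s4}
read 0: {s1, s2, s3, s4}
Final reachable set {s1, s2, s3, s4} has 4 states.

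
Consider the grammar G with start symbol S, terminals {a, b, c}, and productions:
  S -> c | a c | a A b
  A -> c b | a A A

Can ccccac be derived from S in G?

no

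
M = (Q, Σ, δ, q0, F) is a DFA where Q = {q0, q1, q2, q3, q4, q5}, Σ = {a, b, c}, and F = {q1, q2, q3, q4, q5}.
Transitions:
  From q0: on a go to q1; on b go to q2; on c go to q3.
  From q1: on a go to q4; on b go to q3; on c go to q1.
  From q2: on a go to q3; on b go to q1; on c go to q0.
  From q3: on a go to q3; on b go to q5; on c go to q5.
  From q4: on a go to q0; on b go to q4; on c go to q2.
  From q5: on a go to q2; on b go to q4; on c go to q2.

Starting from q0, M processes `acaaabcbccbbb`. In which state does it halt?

q0 --a--> q1
q1 --c--> q1
q1 --a--> q4
q4 --a--> q0
q0 --a--> q1
q1 --b--> q3
q3 --c--> q5
q5 --b--> q4
q4 --c--> q2
q2 --c--> q0
q0 --b--> q2
q2 --b--> q1
q1 --b--> q3

q3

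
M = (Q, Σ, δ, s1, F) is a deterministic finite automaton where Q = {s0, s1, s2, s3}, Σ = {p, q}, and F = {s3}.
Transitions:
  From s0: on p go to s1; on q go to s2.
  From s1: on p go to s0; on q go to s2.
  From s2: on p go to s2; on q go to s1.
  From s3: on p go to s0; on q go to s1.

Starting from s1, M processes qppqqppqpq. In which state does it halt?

s2

s1 --q--> s2
s2 --p--> s2
s2 --p--> s2
s2 --q--> s1
s1 --q--> s2
s2 --p--> s2
s2 --p--> s2
s2 --q--> s1
s1 --p--> s0
s0 --q--> s2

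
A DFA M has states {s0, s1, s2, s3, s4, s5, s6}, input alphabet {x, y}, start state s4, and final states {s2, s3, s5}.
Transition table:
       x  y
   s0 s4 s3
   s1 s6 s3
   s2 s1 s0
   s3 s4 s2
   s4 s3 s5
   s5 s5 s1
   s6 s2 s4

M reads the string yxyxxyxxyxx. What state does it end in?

s6

s4 --y--> s5
s5 --x--> s5
s5 --y--> s1
s1 --x--> s6
s6 --x--> s2
s2 --y--> s0
s0 --x--> s4
s4 --x--> s3
s3 --y--> s2
s2 --x--> s1
s1 --x--> s6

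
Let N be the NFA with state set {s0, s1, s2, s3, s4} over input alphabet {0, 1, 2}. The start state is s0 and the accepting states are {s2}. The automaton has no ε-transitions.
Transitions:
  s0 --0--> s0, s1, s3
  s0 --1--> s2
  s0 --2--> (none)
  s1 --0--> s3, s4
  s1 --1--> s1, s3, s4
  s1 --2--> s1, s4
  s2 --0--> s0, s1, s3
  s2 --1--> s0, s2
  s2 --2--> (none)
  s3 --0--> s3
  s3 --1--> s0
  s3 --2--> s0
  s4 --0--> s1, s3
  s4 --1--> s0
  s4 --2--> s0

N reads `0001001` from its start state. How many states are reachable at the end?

Start: {s0}
read 0: {s0, s1, s3}
read 0: {s0, s1, s3, s4}
read 0: {s0, s1, s3, s4}
read 1: {s0, s1, s2, s3, s4}
read 0: {s0, s1, s3, s4}
read 0: {s0, s1, s3, s4}
read 1: {s0, s1, s2, s3, s4}
Final reachable set {s0, s1, s2, s3, s4} has 5 states.

5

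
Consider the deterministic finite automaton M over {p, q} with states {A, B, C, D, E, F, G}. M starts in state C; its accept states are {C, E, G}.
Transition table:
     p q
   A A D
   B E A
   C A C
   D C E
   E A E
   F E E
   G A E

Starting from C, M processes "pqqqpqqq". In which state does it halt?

E

C --p--> A
A --q--> D
D --q--> E
E --q--> E
E --p--> A
A --q--> D
D --q--> E
E --q--> E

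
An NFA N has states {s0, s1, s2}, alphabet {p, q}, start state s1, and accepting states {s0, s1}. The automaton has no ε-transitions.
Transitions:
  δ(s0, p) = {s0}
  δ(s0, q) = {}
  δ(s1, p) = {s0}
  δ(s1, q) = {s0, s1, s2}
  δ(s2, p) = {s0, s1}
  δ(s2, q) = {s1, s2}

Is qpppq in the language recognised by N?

Start: {s1}
read q: {s0, s1, s2}
read p: {s0, s1}
read p: {s0}
read p: {s0}
read q: {}
Reachable ∩ accepting = {} — empty.

rejected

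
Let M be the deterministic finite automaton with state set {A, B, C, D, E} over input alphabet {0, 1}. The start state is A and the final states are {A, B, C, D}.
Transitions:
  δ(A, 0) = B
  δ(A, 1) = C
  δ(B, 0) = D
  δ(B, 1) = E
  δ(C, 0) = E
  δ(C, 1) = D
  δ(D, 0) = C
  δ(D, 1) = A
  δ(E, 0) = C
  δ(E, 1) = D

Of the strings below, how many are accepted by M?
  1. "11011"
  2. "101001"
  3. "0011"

"11011": accepted
"101001": accepted
"0011": accepted

3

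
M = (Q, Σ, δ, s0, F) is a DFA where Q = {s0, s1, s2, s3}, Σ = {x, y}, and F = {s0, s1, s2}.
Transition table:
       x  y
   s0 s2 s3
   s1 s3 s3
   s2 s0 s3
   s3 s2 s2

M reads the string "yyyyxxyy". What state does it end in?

s0 --y--> s3
s3 --y--> s2
s2 --y--> s3
s3 --y--> s2
s2 --x--> s0
s0 --x--> s2
s2 --y--> s3
s3 --y--> s2

s2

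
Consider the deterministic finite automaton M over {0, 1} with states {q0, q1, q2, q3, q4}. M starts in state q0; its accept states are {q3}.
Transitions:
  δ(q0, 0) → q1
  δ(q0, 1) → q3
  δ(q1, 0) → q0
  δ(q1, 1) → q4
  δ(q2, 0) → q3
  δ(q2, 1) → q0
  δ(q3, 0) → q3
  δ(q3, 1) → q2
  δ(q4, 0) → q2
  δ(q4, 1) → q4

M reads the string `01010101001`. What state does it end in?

q0 --0--> q1
q1 --1--> q4
q4 --0--> q2
q2 --1--> q0
q0 --0--> q1
q1 --1--> q4
q4 --0--> q2
q2 --1--> q0
q0 --0--> q1
q1 --0--> q0
q0 --1--> q3

q3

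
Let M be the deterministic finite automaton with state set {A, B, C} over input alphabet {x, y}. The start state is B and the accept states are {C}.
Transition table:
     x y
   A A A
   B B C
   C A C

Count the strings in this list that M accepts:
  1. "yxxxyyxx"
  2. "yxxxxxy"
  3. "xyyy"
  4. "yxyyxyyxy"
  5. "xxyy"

2

"yxxxyyxx": rejected
"yxxxxxy": rejected
"xyyy": accepted
"yxyyxyyxy": rejected
"xxyy": accepted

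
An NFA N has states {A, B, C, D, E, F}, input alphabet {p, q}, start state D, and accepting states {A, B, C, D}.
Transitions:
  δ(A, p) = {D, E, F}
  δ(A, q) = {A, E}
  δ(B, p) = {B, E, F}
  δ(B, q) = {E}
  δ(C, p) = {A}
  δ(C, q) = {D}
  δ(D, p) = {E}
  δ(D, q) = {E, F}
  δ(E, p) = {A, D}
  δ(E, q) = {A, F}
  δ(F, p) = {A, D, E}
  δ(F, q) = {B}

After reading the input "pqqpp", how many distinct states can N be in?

5

Start: {D}
read p: {E}
read q: {A, F}
read q: {A, B, E}
read p: {A, B, D, E, F}
read p: {A, B, D, E, F}
Final reachable set {A, B, D, E, F} has 5 states.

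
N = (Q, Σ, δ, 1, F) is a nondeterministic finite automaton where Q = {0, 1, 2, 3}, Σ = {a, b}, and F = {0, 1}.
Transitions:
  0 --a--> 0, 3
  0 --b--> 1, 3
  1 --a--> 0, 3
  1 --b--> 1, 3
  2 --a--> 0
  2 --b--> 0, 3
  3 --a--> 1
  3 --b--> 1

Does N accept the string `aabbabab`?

Start: {1}
read a: {0, 3}
read a: {0, 1, 3}
read b: {1, 3}
read b: {1, 3}
read a: {0, 1, 3}
read b: {1, 3}
read a: {0, 1, 3}
read b: {1, 3}
Reachable ∩ accepting = {1} — nonempty.

accepted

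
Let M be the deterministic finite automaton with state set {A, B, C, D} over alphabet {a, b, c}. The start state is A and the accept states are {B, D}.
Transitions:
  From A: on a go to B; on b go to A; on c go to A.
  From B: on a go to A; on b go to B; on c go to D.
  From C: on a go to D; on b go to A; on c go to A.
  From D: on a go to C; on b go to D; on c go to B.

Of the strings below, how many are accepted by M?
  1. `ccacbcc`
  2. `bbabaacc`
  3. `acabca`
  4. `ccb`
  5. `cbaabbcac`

4

`ccacbcc`: accepted
`bbabaacc`: accepted
`acabca`: accepted
`ccb`: rejected
`cbaabbcac`: accepted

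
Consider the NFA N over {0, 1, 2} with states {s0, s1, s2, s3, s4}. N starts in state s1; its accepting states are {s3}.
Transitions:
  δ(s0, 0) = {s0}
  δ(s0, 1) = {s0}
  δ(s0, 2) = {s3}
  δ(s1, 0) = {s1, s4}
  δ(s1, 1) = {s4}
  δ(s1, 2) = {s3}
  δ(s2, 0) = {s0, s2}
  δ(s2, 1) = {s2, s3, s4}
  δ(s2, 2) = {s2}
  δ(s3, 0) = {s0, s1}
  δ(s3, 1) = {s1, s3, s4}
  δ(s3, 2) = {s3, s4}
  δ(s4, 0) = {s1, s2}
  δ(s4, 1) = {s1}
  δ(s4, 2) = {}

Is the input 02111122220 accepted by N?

Start: {s1}
read 0: {s1, s4}
read 2: {s3}
read 1: {s1, s3, s4}
read 1: {s1, s3, s4}
read 1: {s1, s3, s4}
read 1: {s1, s3, s4}
read 2: {s3, s4}
read 2: {s3, s4}
read 2: {s3, s4}
read 2: {s3, s4}
read 0: {s0, s1, s2}
Reachable ∩ accepting = {} — empty.

rejected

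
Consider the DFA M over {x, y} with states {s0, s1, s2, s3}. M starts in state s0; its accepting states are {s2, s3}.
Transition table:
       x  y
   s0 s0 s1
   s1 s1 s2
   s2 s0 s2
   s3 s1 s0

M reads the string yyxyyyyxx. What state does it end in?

s0 --y--> s1
s1 --y--> s2
s2 --x--> s0
s0 --y--> s1
s1 --y--> s2
s2 --y--> s2
s2 --y--> s2
s2 --x--> s0
s0 --x--> s0

s0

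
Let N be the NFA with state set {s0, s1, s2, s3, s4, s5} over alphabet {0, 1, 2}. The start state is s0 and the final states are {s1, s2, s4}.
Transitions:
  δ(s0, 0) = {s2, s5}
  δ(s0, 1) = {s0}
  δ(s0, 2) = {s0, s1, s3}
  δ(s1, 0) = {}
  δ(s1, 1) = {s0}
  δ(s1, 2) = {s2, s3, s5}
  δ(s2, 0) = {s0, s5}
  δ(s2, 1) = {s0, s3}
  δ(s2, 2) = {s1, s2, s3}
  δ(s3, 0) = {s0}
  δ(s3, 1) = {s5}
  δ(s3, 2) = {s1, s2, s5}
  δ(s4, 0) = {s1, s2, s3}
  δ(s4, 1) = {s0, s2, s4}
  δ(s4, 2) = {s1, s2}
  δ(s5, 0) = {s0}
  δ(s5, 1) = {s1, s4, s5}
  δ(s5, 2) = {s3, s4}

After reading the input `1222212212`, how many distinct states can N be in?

Start: {s0}
read 1: {s0}
read 2: {s0, s1, s3}
read 2: {s0, s1, s2, s3, s5}
read 2: {s0, s1, s2, s3, s4, s5}
read 2: {s0, s1, s2, s3, s4, s5}
read 1: {s0, s1, s2, s3, s4, s5}
read 2: {s0, s1, s2, s3, s4, s5}
read 2: {s0, s1, s2, s3, s4, s5}
read 1: {s0, s1, s2, s3, s4, s5}
read 2: {s0, s1, s2, s3, s4, s5}
Final reachable set {s0, s1, s2, s3, s4, s5} has 6 states.

6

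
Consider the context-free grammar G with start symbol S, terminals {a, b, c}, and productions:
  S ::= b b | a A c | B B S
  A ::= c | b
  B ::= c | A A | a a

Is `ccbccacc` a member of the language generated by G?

yes

S ⇒ BBS ⇒ cBS ⇒ ccS ⇒ ccBBS ⇒ ccAABS ⇒ ccbABS ⇒ ccbcBS ⇒ ccbccS ⇒ ccbccaAc ⇒ ccbccacc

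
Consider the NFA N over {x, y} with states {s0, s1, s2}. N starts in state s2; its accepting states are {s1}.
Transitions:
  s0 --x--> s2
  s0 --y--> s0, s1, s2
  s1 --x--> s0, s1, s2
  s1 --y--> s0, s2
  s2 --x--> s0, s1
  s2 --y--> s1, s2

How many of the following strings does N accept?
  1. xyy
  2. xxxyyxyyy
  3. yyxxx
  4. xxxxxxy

4

xyy: accepted
xxxyyxyyy: accepted
yyxxx: accepted
xxxxxxy: accepted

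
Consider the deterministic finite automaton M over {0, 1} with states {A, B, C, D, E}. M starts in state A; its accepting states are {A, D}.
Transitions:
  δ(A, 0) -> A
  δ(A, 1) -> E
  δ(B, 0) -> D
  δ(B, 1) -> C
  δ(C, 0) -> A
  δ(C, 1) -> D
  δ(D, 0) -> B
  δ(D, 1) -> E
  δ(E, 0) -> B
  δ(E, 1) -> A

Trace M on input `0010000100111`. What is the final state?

A --0--> A
A --0--> A
A --1--> E
E --0--> B
B --0--> D
D --0--> B
B --0--> D
D --1--> E
E --0--> B
B --0--> D
D --1--> E
E --1--> A
A --1--> E

E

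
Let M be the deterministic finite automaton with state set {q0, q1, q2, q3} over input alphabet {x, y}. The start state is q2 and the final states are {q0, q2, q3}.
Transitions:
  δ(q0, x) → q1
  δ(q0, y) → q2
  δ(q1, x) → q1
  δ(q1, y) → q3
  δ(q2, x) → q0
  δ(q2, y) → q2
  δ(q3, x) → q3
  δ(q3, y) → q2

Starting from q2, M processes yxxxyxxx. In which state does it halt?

q3

q2 --y--> q2
q2 --x--> q0
q0 --x--> q1
q1 --x--> q1
q1 --y--> q3
q3 --x--> q3
q3 --x--> q3
q3 --x--> q3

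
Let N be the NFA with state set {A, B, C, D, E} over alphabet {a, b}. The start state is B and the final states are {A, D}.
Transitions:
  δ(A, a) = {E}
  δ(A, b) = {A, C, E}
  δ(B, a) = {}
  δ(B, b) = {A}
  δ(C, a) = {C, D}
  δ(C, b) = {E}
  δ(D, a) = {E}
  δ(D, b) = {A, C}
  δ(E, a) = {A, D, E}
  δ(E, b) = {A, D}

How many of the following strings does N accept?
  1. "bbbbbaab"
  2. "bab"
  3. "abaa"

2

"bbbbbaab": accepted
"bab": accepted
"abaa": rejected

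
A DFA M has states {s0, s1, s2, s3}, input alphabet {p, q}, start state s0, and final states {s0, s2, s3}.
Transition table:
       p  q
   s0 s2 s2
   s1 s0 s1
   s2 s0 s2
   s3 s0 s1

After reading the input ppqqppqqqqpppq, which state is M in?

s2

s0 --p--> s2
s2 --p--> s0
s0 --q--> s2
s2 --q--> s2
s2 --p--> s0
s0 --p--> s2
s2 --q--> s2
s2 --q--> s2
s2 --q--> s2
s2 --q--> s2
s2 --p--> s0
s0 --p--> s2
s2 --p--> s0
s0 --q--> s2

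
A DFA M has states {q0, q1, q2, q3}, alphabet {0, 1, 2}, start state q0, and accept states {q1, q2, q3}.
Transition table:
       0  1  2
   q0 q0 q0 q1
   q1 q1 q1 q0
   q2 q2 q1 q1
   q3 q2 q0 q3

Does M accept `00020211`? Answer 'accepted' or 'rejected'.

q0 --0--> q0
q0 --0--> q0
q0 --0--> q0
q0 --2--> q1
q1 --0--> q1
q1 --2--> q0
q0 --1--> q0
q0 --1--> q0
End in state q0, which is not an accepting state.

rejected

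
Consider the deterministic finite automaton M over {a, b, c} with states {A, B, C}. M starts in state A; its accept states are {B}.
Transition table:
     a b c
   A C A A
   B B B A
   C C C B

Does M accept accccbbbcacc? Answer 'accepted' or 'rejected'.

rejected

A --a--> C
C --c--> B
B --c--> A
A --c--> A
A --c--> A
A --b--> A
A --b--> A
A --b--> A
A --c--> A
A --a--> C
C --c--> B
B --c--> A
End in state A, which is not an accepting state.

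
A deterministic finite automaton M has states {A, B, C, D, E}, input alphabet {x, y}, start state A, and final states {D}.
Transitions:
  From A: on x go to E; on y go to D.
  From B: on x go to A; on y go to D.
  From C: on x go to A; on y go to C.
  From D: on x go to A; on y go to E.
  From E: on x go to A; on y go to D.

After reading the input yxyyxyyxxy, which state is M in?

A --y--> D
D --x--> A
A --y--> D
D --y--> E
E --x--> A
A --y--> D
D --y--> E
E --x--> A
A --x--> E
E --y--> D

D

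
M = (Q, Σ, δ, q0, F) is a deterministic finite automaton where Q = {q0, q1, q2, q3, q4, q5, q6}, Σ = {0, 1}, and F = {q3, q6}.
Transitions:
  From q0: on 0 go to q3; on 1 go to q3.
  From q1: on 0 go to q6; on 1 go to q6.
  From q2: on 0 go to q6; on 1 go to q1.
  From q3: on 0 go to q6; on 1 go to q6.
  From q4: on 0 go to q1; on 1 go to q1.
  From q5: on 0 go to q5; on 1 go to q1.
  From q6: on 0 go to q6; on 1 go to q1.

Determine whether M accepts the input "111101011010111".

q0 --1--> q3
q3 --1--> q6
q6 --1--> q1
q1 --1--> q6
q6 --0--> q6
q6 --1--> q1
q1 --0--> q6
q6 --1--> q1
q1 --1--> q6
q6 --0--> q6
q6 --1--> q1
q1 --0--> q6
q6 --1--> q1
q1 --1--> q6
q6 --1--> q1
End in state q1, which is not an accepting state.

rejected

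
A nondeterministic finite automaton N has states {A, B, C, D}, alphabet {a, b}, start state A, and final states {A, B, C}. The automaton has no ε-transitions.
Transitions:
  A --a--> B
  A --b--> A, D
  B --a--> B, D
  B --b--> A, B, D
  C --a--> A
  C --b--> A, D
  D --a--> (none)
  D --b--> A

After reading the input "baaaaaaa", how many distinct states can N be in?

Start: {A}
read b: {A, D}
read a: {B}
read a: {B, D}
read a: {B, D}
read a: {B, D}
read a: {B, D}
read a: {B, D}
read a: {B, D}
Final reachable set {B, D} has 2 states.

2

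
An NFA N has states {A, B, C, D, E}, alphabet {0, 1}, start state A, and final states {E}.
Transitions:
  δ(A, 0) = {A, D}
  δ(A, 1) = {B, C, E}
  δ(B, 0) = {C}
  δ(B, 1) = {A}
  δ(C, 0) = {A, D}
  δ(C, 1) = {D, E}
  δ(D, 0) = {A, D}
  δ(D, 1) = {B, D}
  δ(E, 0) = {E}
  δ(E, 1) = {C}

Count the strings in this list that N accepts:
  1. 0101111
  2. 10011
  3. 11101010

0101111: accepted
10011: accepted
11101010: accepted

3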